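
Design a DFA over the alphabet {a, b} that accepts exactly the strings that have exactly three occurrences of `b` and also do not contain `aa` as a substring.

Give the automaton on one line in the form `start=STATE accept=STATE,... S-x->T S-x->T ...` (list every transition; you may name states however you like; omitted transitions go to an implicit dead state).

start=S0 accept=S8,S10 S0-a->S1 S0-b->S2 S1-a->S3 S1-b->S2 S2-a->S4 S2-b->S5 S3-a->S3 S3-b->S6 S4-a->S6 S4-b->S5 S5-a->S7 S5-b->S8 S6-a->S6 S6-b->S9 S7-a->S9 S7-b->S8 S8-a->S10 S8-b->S11 S9-a->S9 S9-b->S12 S10-a->S12 S10-b->S11 S11-a->S13 S11-b->S11 S12-a->S12 S12-b->S14 S13-a->S14 S13-b->S11 S14-a->S14 S14-b->S14

Run two small machines in parallel and take their product. One (5 states) tracks the count of `b`s, saturating at 4; the other (3 states) tracks partial matches of the forbidden pattern `aa`. Each combined state is a pair, one component from each; accept when both components accept.
15 states suffice.
          a    b  
>  S0     S1   S2 
   S1     S3   S2 
   S2     S4   S5 
   S3     S3   S6 
   S4     S6   S5 
   S5     S7   S8 
   S6     S6   S9 
   S7     S9   S8 
 * S8    S10  S11 
   S9     S9  S12 
 * S10   S12  S11 
   S11   S13  S11 
   S12   S12  S14 
   S13   S14  S11 
   S14   S14  S14 
(> = start, * = accepting)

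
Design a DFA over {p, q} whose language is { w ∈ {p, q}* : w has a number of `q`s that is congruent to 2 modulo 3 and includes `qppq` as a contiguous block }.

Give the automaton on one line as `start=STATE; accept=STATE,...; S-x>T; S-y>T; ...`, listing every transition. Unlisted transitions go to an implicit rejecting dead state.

Handle the two conditions separately and then intersect. The first has 3 states tracking the count of `q`s modulo 3; the second has 5 states tracking whether and how much of `qppq` has been seen. A product state is a pair (one from each), accepting exactly when both do.
       p  q 
>  A   A  B 
   B   C  D 
   C   E  D 
   D   F  G 
   E   H  I 
   F   J  G 
   G   K  B 
   H   H  D 
 * I   I  L 
   J   M  L 
   K   N  B 
   L   L  O 
   M   M  G 
   N   A  O 
   O   O  I 
(> = start, * = accepting)

start=A; accept=I; A-p>A; A-q>B; B-p>C; B-q>D; C-p>E; C-q>D; D-p>F; D-q>G; E-p>H; E-q>I; F-p>J; F-q>G; G-p>K; G-q>B; H-p>H; H-q>D; I-p>I; I-q>L; J-p>M; J-q>L; K-p>N; K-q>B; L-p>L; L-q>O; M-p>M; M-q>G; N-p>A; N-q>O; O-p>O; O-q>I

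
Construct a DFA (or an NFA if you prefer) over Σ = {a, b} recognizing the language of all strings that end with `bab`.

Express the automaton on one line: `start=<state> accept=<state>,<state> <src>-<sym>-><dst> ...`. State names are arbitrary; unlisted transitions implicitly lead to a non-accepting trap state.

Remember how much of `bab` the current input suffix matches. State s0 means no match yet; s1 means the last symbol is `b`; s2 means the last 2 symbols are `ba`; s3 means the last 3 symbols are `bab`. Only s3 accepts. On a mismatch, fall back to the longest proper suffix that is still a prefix of `bab`.
        a   b  
>  s0   s0  s1 
   s1   s2  s1 
   s2   s0  s3 
 * s3   s2  s1 
(> = start, * = accepting)

start=s0 accept=s3 s0-a->s0 s0-b->s1 s1-a->s2 s1-b->s1 s2-a->s0 s2-b->s3 s3-a->s2 s3-b->s1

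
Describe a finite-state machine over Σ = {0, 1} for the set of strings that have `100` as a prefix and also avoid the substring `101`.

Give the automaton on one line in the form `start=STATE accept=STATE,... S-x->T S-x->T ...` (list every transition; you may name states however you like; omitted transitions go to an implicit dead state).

start=S0 accept=S6,S8,S9 S0-0->S1 S0-1->S2 S1-0->S1 S1-1->S3 S2-0->S4 S2-1->S3 S3-0->S5 S3-1->S3 S4-0->S6 S4-1->S7 S5-0->S1 S5-1->S7 S6-0->S6 S6-1->S8 S7-0->S7 S7-1->S7 S8-0->S9 S8-1->S8 S9-0->S6 S9-1->S10 S10-0->S10 S10-1->S10

Run two small machines in parallel and take their product. One (5 states) tracks whether the input so far still matches the prefix `100`; the other (4 states) tracks partial matches of the forbidden pattern `101`. Each combined state is a pair, one component from each; accept when both components accept.
          0    1  
>  S0     S1   S2 
   S1     S1   S3 
   S2     S4   S3 
   S3     S5   S3 
   S4     S6   S7 
   S5     S1   S7 
 * S6     S6   S8 
   S7     S7   S7 
 * S8     S9   S8 
 * S9     S6  S10 
   S10   S10  S10 
(> = start, * = accepting)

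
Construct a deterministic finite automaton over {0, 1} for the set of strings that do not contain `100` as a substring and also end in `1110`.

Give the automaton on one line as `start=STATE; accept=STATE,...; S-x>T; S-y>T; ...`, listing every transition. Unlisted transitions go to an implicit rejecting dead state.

Build one automaton per condition and run them in lockstep. The first has 4 states tracking partial matches of the forbidden pattern `100`; the second has 5 states tracking how much of the suffix `1110` has currently been matched. A product state is a pair (one from each), accepting exactly when both do.
With 11 states:
          0    1  
>  S0     S0   S1 
   S1     S2   S3 
   S2     S4   S1 
   S3     S2   S5 
   S4     S4   S6 
   S5     S7   S5 
   S6     S4   S8 
 * S7     S4   S1 
   S8     S4   S9 
   S9    S10   S9 
   S10    S4   S6 
(> = start, * = accepting)

start=S0; accept=S7; S0-0>S0; S0-1>S1; S1-0>S2; S1-1>S3; S2-0>S4; S2-1>S1; S3-0>S2; S3-1>S5; S4-0>S4; S4-1>S6; S5-0>S7; S5-1>S5; S6-0>S4; S6-1>S8; S7-0>S4; S7-1>S1; S8-0>S4; S8-1>S9; S9-0>S10; S9-1>S9; S10-0>S4; S10-1>S6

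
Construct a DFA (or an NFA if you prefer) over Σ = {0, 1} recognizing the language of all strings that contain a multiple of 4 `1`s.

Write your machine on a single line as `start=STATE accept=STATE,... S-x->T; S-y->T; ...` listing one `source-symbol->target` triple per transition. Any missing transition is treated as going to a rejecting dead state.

start=S0; accept=S0; S0-0->S0; S0-1->S1; S1-0->S1; S1-1->S2; S2-0->S2; S2-1->S3; S3-0->S3; S3-1->S0

The only thing that matters is how many `1`s have appeared, reduced mod 4. Use one state per residue: S0 for 0, …, S3 for 3. Reading `1` moves to the next residue; anything else stays put. S0 is accepting.
With 4 states:
        0   1  
>* S0   S0  S1 
   S1   S1  S2 
   S2   S2  S3 
   S3   S3  S0 
(> = start, * = accepting)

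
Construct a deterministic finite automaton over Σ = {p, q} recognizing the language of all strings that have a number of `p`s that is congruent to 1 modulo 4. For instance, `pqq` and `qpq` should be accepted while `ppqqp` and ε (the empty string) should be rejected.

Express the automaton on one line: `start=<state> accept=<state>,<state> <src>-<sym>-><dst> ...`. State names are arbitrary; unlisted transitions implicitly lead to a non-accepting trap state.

Keep the running count of `p`s modulo 4: each `p` advances along the cycle S0 → S1 → S2 → S3 → S0 while other symbols loop. Accept at S1.
A 4-state machine:
        p   q  
>  S0   S1  S0 
 * S1   S2  S1 
   S2   S3  S2 
   S3   S0  S3 
(> = start, * = accepting)

start=S0 accept=S1 S0-p->S1 S0-q->S0 S1-p->S2 S1-q->S1 S2-p->S3 S2-q->S2 S3-p->S0 S3-q->S3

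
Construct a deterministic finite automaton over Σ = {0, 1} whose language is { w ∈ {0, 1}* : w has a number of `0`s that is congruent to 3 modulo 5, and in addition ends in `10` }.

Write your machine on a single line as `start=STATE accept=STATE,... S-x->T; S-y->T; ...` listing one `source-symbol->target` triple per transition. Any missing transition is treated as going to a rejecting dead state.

start=q0; accept=q6; q0-0->q1; q0-1->q0; q1-0->q2; q1-1->q1; q2-0->q3; q2-1->q4; q3-0->q5; q3-1->q3; q4-0->q6; q4-1->q4; q5-0->q0; q5-1->q5; q6-0->q5; q6-1->q3

Handle the two conditions separately and then intersect. One (5 states) tracks the count of `0`s modulo 5; the other (3 states) tracks how much of the suffix `10` has currently been matched. Each combined state is a pair, one component from each; accept when both components accept. After merging equivalent states the machine shrinks.
With 7 states:
        0   1  
>  q0   q1  q0 
   q1   q2  q1 
   q2   q3  q4 
   q3   q5  q3 
   q4   q6  q4 
   q5   q0  q5 
 * q6   q5  q3 
(> = start, * = accepting)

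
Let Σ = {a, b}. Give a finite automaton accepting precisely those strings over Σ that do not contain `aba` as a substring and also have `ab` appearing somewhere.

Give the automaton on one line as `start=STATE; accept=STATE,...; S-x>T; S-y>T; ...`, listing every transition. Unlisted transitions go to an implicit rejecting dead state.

start=q0; accept=q2,q4,q5; q0-a>q1; q0-b>q0; q1-a>q1; q1-b>q2; q2-a>q3; q2-b>q4; q3-a>q3; q3-b>q3; q4-a>q5; q4-b>q4; q5-a>q5; q5-b>q2

Build one automaton per condition and run them in lockstep. One (4 states) tracks partial matches of the forbidden pattern `aba`; the other (3 states) tracks whether and how much of `ab` has been seen. Each combined state is a pair, one component from each; accept when both components accept.
A 6-state machine:
        a   b  
>  q0   q1  q0 
   q1   q1  q2 
 * q2   q3  q4 
   q3   q3  q3 
 * q4   q5  q4 
 * q5   q5  q2 
(> = start, * = accepting)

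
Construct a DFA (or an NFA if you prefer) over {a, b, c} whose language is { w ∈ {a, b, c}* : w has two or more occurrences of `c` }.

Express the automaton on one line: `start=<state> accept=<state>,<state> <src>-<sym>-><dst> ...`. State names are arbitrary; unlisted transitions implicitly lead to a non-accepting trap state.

Only the number of `c`s matters, and only up to 3. Make a chain q0 → q1 → q2 → q3 advanced by each `c` (with q3 absorbing); every other symbol self-loops. The accepting set is {q2, q3}.
With 4 states:
        a   b   c  
>  q0   q0  q0  q1 
   q1   q1  q1  q2 
 * q2   q2  q2  q3 
 * q3   q3  q3  q3 
(> = start, * = accepting)

start=q0 accept=q2,q3 q0-a->q0 q0-b->q0 q0-c->q1 q1-a->q1 q1-b->q1 q1-c->q2 q2-a->q2 q2-b->q2 q2-c->q3 q3-a->q3 q3-b->q3 q3-c->q3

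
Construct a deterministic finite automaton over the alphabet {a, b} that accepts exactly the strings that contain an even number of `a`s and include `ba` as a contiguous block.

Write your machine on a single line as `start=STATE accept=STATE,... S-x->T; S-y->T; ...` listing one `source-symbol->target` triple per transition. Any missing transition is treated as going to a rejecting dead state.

start=S0; accept=S4; S0-a->S1; S0-b->S2; S1-a->S0; S1-b->S3; S2-a->S3; S2-b->S2; S3-a->S4; S3-b->S3; S4-a->S3; S4-b->S4

Handle the two conditions separately and then intersect. The first has 2 states tracking the count of `a`s modulo 2; the second has 3 states tracking whether and how much of `ba` has been seen. A product state is a pair (one from each), accepting exactly when both do. Equivalent product states are then merged.
With 5 states:
        a   b  
>  S0   S1  S2 
   S1   S0  S3 
   S2   S3  S2 
   S3   S4  S3 
 * S4   S3  S4 
(> = start, * = accepting)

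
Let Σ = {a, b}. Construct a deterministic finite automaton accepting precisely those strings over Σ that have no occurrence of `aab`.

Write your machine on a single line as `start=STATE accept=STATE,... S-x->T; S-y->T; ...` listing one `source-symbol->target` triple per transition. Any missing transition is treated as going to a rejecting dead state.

start=s0; accept=s0,s1,s2; s0-a->s1; s0-b->s0; s1-a->s2; s1-b->s0; s2-a->s2; s2-b->s3; s3-a->s3; s3-b->s3

This is the complement of 'contains `aab`'. Use the same substring-matching states — s0 through s3 holding how much of `aab` has just been matched — but flip the accepting set: everything except the trap s3 accepts.
4 states suffice.
        a   b  
>* s0   s1  s0 
 * s1   s2  s0 
 * s2   s2  s3 
   s3   s3  s3 
(> = start, * = accepting)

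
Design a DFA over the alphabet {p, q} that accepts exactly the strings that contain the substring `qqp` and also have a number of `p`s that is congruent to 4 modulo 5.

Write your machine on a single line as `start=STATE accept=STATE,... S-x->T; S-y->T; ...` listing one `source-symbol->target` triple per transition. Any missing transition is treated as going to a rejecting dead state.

start=S0; accept=S15; S0-p->S1; S0-q->S2; S1-p->S3; S1-q->S4; S2-p->S1; S2-q->S5; S3-p->S6; S3-q->S7; S4-p->S3; S4-q->S8; S5-p->S8; S5-q->S5; S6-p->S9; S6-q->S10; S7-p->S6; S7-q->S11; S8-p->S11; S8-q->S8; S9-p->S0; S9-q->S12; S10-p->S9; S10-q->S13; S11-p->S13; S11-q->S11; S12-p->S0; S12-q->S14; S13-p->S15; S13-q->S13; S14-p->S5; S14-q->S14; S15-p->S5; S15-q->S15

Run two small machines in parallel and take their product. The first has 4 states tracking whether and how much of `qqp` has been seen; the second has 5 states tracking the count of `p`s modulo 5. A product state is a pair (one from each), accepting exactly when both do. After merging equivalent states the machine shrinks.
          p    q  
>  S0     S1   S2 
   S1     S3   S4 
   S2     S1   S5 
   S3     S6   S7 
   S4     S3   S8 
   S5     S8   S5 
   S6     S9  S10 
   S7     S6  S11 
   S8    S11   S8 
   S9     S0  S12 
   S10    S9  S13 
   S11   S13  S11 
   S12    S0  S14 
   S13   S15  S13 
   S14    S5  S14 
 * S15    S5  S15 
(> = start, * = accepting)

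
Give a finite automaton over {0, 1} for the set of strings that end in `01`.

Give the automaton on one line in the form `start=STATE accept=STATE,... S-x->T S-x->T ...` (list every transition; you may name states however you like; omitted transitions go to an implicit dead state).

start=S0 accept=S2 S0-0->S1 S0-1->S0 S1-0->S1 S1-1->S2 S2-0->S1 S2-1->S0

Let each state record the length of the longest suffix of the input read so far that is also a prefix of `01`. S1 means the last symbol is `0`; S2 means the last 2 symbols are `01`. Accept only at S2, where the string currently ends in `01`.
        0   1  
>  S0   S1  S0 
   S1   S1  S2 
 * S2   S1  S0 
(> = start, * = accepting)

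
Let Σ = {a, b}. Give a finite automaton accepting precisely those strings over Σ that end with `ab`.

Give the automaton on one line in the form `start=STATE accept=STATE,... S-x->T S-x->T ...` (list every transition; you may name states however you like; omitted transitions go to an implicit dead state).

Let each state record the length of the longest suffix of the input read so far that is also a prefix of `ab`. S1 means the last symbol is `a`; S2 means the last 2 symbols are `ab`. Accept only at S2, where the string currently ends in `ab`.
3 states suffice.
        a   b  
>  S0   S1  S0 
   S1   S1  S2 
 * S2   S1  S0 
(> = start, * = accepting)

start=S0 accept=S2 S0-a->S1 S0-b->S0 S1-a->S1 S1-b->S2 S2-a->S1 S2-b->S0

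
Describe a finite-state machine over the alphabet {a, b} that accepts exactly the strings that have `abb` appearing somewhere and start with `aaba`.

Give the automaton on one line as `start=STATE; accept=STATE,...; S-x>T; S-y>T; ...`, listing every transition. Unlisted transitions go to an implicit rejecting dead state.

Run two small machines in parallel and take their product. One (4 states) tracks whether and how much of `abb` has been seen; the other (6 states) tracks whether the input so far still matches the prefix `aaba`. Each combined state is a pair, one component from each; accept when both components accept. Equivalent product states are then merged.
8 states suffice.
        a   b  
>  s0   s1  s2 
   s1   s3  s2 
   s2   s2  s2 
   s3   s2  s4 
   s4   s5  s2 
   s5   s5  s6 
   s6   s5  s7 
 * s7   s7  s7 
(> = start, * = accepting)

start=s0; accept=s7; s0-a>s1; s0-b>s2; s1-a>s3; s1-b>s2; s2-a>s2; s2-b>s2; s3-a>s2; s3-b>s4; s4-a>s5; s4-b>s2; s5-a>s5; s5-b>s6; s6-a>s5; s6-b>s7; s7-a>s7; s7-b>s7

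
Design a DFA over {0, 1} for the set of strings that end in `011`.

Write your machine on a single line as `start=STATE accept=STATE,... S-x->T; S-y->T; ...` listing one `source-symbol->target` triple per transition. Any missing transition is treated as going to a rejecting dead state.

start=q0; accept=q3; q0-0->q1; q0-1->q0; q1-0->q1; q1-1->q2; q2-0->q1; q2-1->q3; q3-0->q1; q3-1->q0

Let each state record the length of the longest suffix of the input read so far that is also a prefix of `011`. q1 means the last symbol is `0`; q2 means the last 2 symbols are `01`; q3 means the last 3 symbols are `011`. Accept only at q3, where the string currently ends in `011`.
A 4-state machine:
        0   1  
>  q0   q1  q0 
   q1   q1  q2 
   q2   q1  q3 
 * q3   q1  q0 
(> = start, * = accepting)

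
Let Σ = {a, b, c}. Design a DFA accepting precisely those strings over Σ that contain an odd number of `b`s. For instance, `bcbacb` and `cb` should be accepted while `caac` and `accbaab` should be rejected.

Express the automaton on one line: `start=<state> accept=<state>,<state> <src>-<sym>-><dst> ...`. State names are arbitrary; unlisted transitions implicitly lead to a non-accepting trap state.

start=s0 accept=s1 s0-a->s0 s0-b->s1 s0-c->s0 s1-a->s1 s1-b->s0 s1-c->s1

The only thing that matters is how many `b`s have appeared, reduced mod 2. Use one state per residue: s0 for 0, …, s1 for 1. Reading `b` moves to the next residue; anything else stays put. s1 is accepting.
With 2 states:
        a   b   c  
>  s0   s0  s1  s0 
 * s1   s1  s0  s1 
(> = start, * = accepting)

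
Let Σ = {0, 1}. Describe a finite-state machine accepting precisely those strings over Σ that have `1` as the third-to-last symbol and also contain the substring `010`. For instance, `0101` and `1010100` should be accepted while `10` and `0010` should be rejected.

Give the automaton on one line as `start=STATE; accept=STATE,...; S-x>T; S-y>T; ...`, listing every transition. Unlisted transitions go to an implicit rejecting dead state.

start=s0; accept=s4,s5,s9,s10; s0-0>s1; s0-1>s0; s1-0>s1; s1-1>s2; s2-0>s3; s2-1>s0; s3-0>s4; s3-1>s5; s4-0>s6; s4-1>s7; s5-0>s3; s5-1>s8; s6-0>s6; s6-1>s7; s7-0>s3; s7-1>s8; s8-0>s9; s8-1>s10; s9-0>s4; s9-1>s5; s10-0>s9; s10-1>s10

Handle the two conditions separately and then intersect. One (15 states) tracks the last 3 symbols read; the other (4 states) tracks whether and how much of `010` has been seen. Each combined state is a pair, one component from each; accept when both components accept. After merging equivalent states the machine shrinks.
          0    1  
>  s0     s1   s0 
   s1     s1   s2 
   s2     s3   s0 
   s3     s4   s5 
 * s4     s6   s7 
 * s5     s3   s8 
   s6     s6   s7 
   s7     s3   s8 
   s8     s9  s10 
 * s9     s4   s5 
 * s10    s9  s10 
(> = start, * = accepting)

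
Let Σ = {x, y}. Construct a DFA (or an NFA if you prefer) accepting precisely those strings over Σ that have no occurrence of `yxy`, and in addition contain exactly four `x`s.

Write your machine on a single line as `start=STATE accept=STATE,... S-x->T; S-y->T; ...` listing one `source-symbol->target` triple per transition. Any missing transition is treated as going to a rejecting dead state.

Build one automaton per condition and run them in lockstep. The first has 4 states tracking partial matches of the forbidden pattern `yxy`; the second has 6 states tracking the count of `x`s, saturating at 5. A product state is a pair (one from each), accepting exactly when both do.
With 22 states:
          x    y  
>  q0     q1   q2 
   q1     q3   q4 
   q2     q5   q2 
   q3     q6   q7 
   q4     q8   q4 
   q5     q3   q9 
   q6    q10  q11 
   q7    q12   q7 
   q8     q6  q13 
   q9    q13   q9 
 * q10   q14  q15 
   q11   q16  q11 
   q12   q10  q17 
   q13   q17  q13 
   q14   q14  q18 
 * q15   q19  q15 
 * q16   q14  q20 
   q17   q20  q17 
   q18   q19  q18 
   q19   q14  q21 
   q20   q21  q20 
   q21   q21  q21 
(> = start, * = accepting)

start=q0; accept=q10,q15,q16; q0-x->q1; q0-y->q2; q1-x->q3; q1-y->q4; q2-x->q5; q2-y->q2; q3-x->q6; q3-y->q7; q4-x->q8; q4-y->q4; q5-x->q3; q5-y->q9; q6-x->q10; q6-y->q11; q7-x->q12; q7-y->q7; q8-x->q6; q8-y->q13; q9-x->q13; q9-y->q9; q10-x->q14; q10-y->q15; q11-x->q16; q11-y->q11; q12-x->q10; q12-y->q17; q13-x->q17; q13-y->q13; q14-x->q14; q14-y->q18; q15-x->q19; q15-y->q15; q16-x->q14; q16-y->q20; q17-x->q20; q17-y->q17; q18-x->q19; q18-y->q18; q19-x->q14; q19-y->q21; q20-x->q21; q20-y->q20; q21-x->q21; q21-y->q21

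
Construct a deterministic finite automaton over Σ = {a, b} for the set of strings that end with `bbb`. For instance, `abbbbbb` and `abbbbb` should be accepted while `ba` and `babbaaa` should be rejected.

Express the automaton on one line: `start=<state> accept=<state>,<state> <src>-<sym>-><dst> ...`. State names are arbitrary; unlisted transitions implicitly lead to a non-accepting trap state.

start=q0 accept=q3 q0-a->q0 q0-b->q1 q1-a->q0 q1-b->q2 q2-a->q0 q2-b->q3 q3-a->q0 q3-b->q3

Remember how much of `bbb` the current input suffix matches. State q0 means no match yet; q1 means the last symbol is `b`; q2 means the last 2 symbols are `bb`; q3 means the last 3 symbols are `bbb`. Only q3 accepts. On a mismatch, fall back to the longest proper suffix that is still a prefix of `bbb`.
4 states suffice.
        a   b  
>  q0   q0  q1 
   q1   q0  q2 
   q2   q0  q3 
 * q3   q0  q3 
(> = start, * = accepting)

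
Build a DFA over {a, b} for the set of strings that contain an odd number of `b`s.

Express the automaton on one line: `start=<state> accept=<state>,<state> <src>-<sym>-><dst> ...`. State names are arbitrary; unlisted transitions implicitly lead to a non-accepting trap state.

The only thing that matters is how many `b`s have appeared, reduced mod 2. Use one state per residue: s0 for 0, …, s1 for 1. Reading `b` moves to the next residue; anything else stays put. s1 is accepting.
2 states suffice.
        a   b  
>  s0   s0  s1 
 * s1   s1  s0 
(> = start, * = accepting)

start=s0 accept=s1 s0-a->s0 s0-b->s1 s1-a->s1 s1-b->s0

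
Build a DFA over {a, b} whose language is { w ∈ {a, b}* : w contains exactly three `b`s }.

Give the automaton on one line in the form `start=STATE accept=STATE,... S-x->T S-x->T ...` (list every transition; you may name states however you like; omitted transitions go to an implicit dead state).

start=q0 accept=q3 q0-a->q0 q0-b->q1 q1-a->q1 q1-b->q2 q2-a->q2 q2-b->q3 q3-a->q3 q3-b->q4 q4-a->q4 q4-b->q4

Count `b`s, saturating at 4: states q0 through q3 mean 0 through 3 `b`s seen; q4 means more than 3. Each `b` increments (capped at q4); other symbols loop. Accept from {q3}.
5 states suffice.
        a   b  
>  q0   q0  q1 
   q1   q1  q2 
   q2   q2  q3 
 * q3   q3  q4 
   q4   q4  q4 
(> = start, * = accepting)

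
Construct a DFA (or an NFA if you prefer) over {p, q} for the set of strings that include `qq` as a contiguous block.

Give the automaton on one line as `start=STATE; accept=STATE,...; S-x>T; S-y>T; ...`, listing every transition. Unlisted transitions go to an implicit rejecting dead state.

start=A; accept=C; A-p>A; A-q>B; B-p>A; B-q>C; C-p>C; C-q>C

States A..B record the length of the longest prefix of `qq` that matches the current input suffix. Reaching C means `qq` has been seen, and we stay there forever. Accept from C.
With 3 states:
       p  q 
>  A   A  B 
   B   A  C 
 * C   C  C 
(> = start, * = accepting)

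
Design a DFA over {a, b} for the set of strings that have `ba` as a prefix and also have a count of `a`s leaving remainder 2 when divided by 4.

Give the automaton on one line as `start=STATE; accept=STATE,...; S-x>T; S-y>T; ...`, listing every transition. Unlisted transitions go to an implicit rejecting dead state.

start=q0; accept=q4; q0-a>q1; q0-b>q2; q1-a>q1; q1-b>q1; q2-a>q3; q2-b>q1; q3-a>q4; q3-b>q3; q4-a>q5; q4-b>q4; q5-a>q6; q5-b>q5; q6-a>q3; q6-b>q6

Handle the two conditions separately and then intersect. The first has 4 states tracking whether the input so far still matches the prefix `ba`; the second has 4 states tracking the count of `a`s modulo 4. A product state is a pair (one from each), accepting exactly when both do. After merging equivalent states the machine shrinks.
With 7 states:
        a   b  
>  q0   q1  q2 
   q1   q1  q1 
   q2   q3  q1 
   q3   q4  q3 
 * q4   q5  q4 
   q5   q6  q5 
   q6   q3  q6 
(> = start, * = accepting)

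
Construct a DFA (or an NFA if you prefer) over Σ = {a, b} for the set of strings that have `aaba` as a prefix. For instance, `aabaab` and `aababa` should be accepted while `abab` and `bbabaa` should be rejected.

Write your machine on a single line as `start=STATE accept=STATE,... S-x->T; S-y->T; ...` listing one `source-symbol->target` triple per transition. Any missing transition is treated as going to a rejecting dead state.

start=q0; accept=q4; q0-a->q1; q0-b->q5; q1-a->q2; q1-b->q5; q2-a->q5; q2-b->q3; q3-a->q4; q3-b->q5; q4-a->q4; q4-b->q4; q5-a->q5; q5-b->q5

Check the first 4 symbols one by one: q0 through q3 record how many have matched `aaba` so far; any wrong symbol goes to the dead state q5. After all 4 match we enter the accepting sink q4.
With 6 states:
        a   b  
>  q0   q1  q5 
   q1   q2  q5 
   q2   q5  q3 
   q3   q4  q5 
 * q4   q4  q4 
   q5   q5  q5 
(> = start, * = accepting)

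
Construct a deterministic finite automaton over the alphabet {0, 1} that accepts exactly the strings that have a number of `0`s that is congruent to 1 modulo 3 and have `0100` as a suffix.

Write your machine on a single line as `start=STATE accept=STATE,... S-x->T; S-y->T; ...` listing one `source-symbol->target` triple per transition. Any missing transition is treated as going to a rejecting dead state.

Run two small machines in parallel and take their product. One (3 states) tracks the count of `0`s modulo 3; the other (5 states) tracks how much of the suffix `0100` has currently been matched. Each combined state is a pair, one component from each; accept when both components accept. Minimizing collapses redundant product states.
A 7-state machine:
        0   1  
>  S0   S1  S0 
   S1   S2  S1 
   S2   S0  S3 
   S3   S4  S5 
   S4   S6  S0 
   S5   S0  S5 
 * S6   S2  S1 
(> = start, * = accepting)

start=S0; accept=S6; S0-0->S1; S0-1->S0; S1-0->S2; S1-1->S1; S2-0->S0; S2-1->S3; S3-0->S4; S3-1->S5; S4-0->S6; S4-1->S0; S5-0->S0; S5-1->S5; S6-0->S2; S6-1->S1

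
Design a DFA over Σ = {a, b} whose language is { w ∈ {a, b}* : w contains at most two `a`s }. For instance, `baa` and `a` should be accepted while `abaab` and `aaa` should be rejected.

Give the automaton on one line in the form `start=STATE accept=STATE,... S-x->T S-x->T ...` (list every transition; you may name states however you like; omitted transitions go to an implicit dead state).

start=S0 accept=S0,S1,S2 S0-a->S1 S0-b->S0 S1-a->S2 S1-b->S1 S2-a->S3 S2-b->S2 S3-a->S3 S3-b->S3

Count `a`s, saturating at 3: states S0 through S2 mean 0 through 2 `a`s seen; S3 means more than 2. Each `a` increments (capped at S3); other symbols loop. Accept from {S0, S1, S2}.
With 4 states:
        a   b  
>* S0   S1  S0 
 * S1   S2  S1 
 * S2   S3  S2 
   S3   S3  S3 
(> = start, * = accepting)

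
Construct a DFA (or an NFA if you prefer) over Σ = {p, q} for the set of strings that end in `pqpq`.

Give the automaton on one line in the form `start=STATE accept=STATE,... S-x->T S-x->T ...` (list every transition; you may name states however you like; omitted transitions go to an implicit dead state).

start=A accept=E A-p->B A-q->A B-p->B B-q->C C-p->D C-q->A D-p->B D-q->E E-p->D E-q->A

Let each state record the length of the longest suffix of the input read so far that is also a prefix of `pqpq`. B means the last symbol is `p`; C means the last 2 symbols are `pq`; D means the last 3 symbols are `pqp`; E means the last 4 symbols are `pqpq`. Accept only at E, where the string currently ends in `pqpq`.
       p  q 
>  A   B  A 
   B   B  C 
   C   D  A 
   D   B  E 
 * E   D  A 
(> = start, * = accepting)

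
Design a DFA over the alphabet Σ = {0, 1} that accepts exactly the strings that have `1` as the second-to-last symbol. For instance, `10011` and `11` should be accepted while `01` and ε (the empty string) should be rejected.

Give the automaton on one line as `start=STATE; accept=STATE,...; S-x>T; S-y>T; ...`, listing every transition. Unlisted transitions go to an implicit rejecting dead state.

start=s0; accept=s5,s6; s0-0>s1; s0-1>s2; s1-0>s3; s1-1>s4; s2-0>s5; s2-1>s6; s3-0>s3; s3-1>s4; s4-0>s5; s4-1>s6; s5-0>s3; s5-1>s4; s6-0>s5; s6-1>s6

A DFA must remember the last 2 symbols (since which symbol is second-to-last isn't known until the input ends). Use one state per possible window of the last ≤2 symbols; accept from those whose window starts with `1`.
A 7-state machine:
        0   1  
>  s0   s1  s2 
   s1   s3  s4 
   s2   s5  s6 
   s3   s3  s4 
   s4   s5  s6 
 * s5   s3  s4 
 * s6   s5  s6 
(> = start, * = accepting)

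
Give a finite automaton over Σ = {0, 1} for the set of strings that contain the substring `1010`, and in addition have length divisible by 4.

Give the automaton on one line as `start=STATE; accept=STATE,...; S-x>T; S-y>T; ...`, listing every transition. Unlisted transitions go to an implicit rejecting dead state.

start=s0; accept=s13; s0-0>s1; s0-1>s2; s1-0>s3; s1-1>s4; s2-0>s5; s2-1>s4; s3-0>s6; s3-1>s7; s4-0>s8; s4-1>s7; s5-0>s6; s5-1>s9; s6-0>s0; s6-1>s10; s7-0>s11; s7-1>s10; s8-0>s0; s8-1>s12; s9-0>s13; s9-1>s10; s10-0>s14; s10-1>s2; s11-0>s1; s11-1>s15; s12-0>s16; s12-1>s2; s13-0>s16; s13-1>s16; s14-0>s3; s14-1>s17; s15-0>s18; s15-1>s4; s16-0>s18; s16-1>s18; s17-0>s19; s17-1>s7; s18-0>s19; s18-1>s19; s19-0>s13; s19-1>s13

Handle the two conditions separately and then intersect. One (5 states) tracks whether and how much of `1010` has been seen; the other (4 states) tracks the input length modulo 4. Each combined state is a pair, one component from each; accept when both components accept.
With 20 states:
          0    1  
>  s0     s1   s2 
   s1     s3   s4 
   s2     s5   s4 
   s3     s6   s7 
   s4     s8   s7 
   s5     s6   s9 
   s6     s0  s10 
   s7    s11  s10 
   s8     s0  s12 
   s9    s13  s10 
   s10   s14   s2 
   s11    s1  s15 
   s12   s16   s2 
 * s13   s16  s16 
   s14    s3  s17 
   s15   s18   s4 
   s16   s18  s18 
   s17   s19   s7 
   s18   s19  s19 
   s19   s13  s13 
(> = start, * = accepting)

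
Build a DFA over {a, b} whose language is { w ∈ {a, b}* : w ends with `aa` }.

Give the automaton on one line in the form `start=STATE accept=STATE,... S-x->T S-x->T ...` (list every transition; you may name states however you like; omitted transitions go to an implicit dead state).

start=S0 accept=S2 S0-a->S1 S0-b->S0 S1-a->S2 S1-b->S0 S2-a->S2 S2-b->S0

Remember how much of `aa` the current input suffix matches. State S0 means no match yet; S1 means the last symbol is `a`; S2 means the last 2 symbols are `aa`. Only S2 accepts. On a mismatch, fall back to the longest proper suffix that is still a prefix of `aa`.
        a   b  
>  S0   S1  S0 
   S1   S2  S0 
 * S2   S2  S0 
(> = start, * = accepting)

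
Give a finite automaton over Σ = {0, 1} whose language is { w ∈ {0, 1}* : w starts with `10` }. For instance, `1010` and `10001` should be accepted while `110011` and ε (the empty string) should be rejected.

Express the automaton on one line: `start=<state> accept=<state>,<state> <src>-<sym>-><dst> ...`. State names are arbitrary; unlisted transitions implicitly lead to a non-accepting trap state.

Walk along `10` while the input agrees: from S0 take `1` to S1, and so on. Any deviation drops to the rejecting sink S3. Once S2 is reached the prefix is confirmed and every continuation is accepted.
A 4-state machine:
        0   1  
>  S0   S3  S1 
   S1   S2  S3 
 * S2   S2  S2 
   S3   S3  S3 
(> = start, * = accepting)

start=S0 accept=S2 S0-0->S3 S0-1->S1 S1-0->S2 S1-1->S3 S2-0->S2 S2-1->S2 S3-0->S3 S3-1->S3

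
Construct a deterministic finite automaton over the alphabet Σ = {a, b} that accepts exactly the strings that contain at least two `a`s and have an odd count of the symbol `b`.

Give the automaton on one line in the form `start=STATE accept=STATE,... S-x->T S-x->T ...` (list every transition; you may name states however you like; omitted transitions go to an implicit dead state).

Handle the two conditions separately and then intersect. One (4 states) tracks the count of `a`s, saturating at 3; the other (2 states) tracks the count of `b`s modulo 2. Each combined state is a pair, one component from each; accept when both components accept.
8 states suffice.
        a   b  
>  S0   S1  S2 
   S1   S3  S4 
   S2   S4  S0 
   S3   S5  S6 
   S4   S6  S1 
   S5   S5  S7 
 * S6   S7  S3 
 * S7   S7  S5 
(> = start, * = accepting)

start=S0 accept=S6,S7 S0-a->S1 S0-b->S2 S1-a->S3 S1-b->S4 S2-a->S4 S2-b->S0 S3-a->S5 S3-b->S6 S4-a->S6 S4-b->S1 S5-a->S5 S5-b->S7 S6-a->S7 S6-b->S3 S7-a->S7 S7-b->S5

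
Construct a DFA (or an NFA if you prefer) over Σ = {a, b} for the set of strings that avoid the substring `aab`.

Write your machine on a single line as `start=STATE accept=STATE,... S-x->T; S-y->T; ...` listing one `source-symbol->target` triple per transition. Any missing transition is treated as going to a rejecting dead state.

start=q0; accept=q0,q1,q2; q0-a->q1; q0-b->q0; q1-a->q2; q1-b->q0; q2-a->q2; q2-b->q3; q3-a->q3; q3-b->q3

Track partial matches of the forbidden pattern `aab`. State q3 is a dead state reached once `aab` has occurred; every other state accepts. q0 means no part of `aab` is currently matched.
4 states suffice.
        a   b  
>* q0   q1  q0 
 * q1   q2  q0 
 * q2   q2  q3 
   q3   q3  q3 
(> = start, * = accepting)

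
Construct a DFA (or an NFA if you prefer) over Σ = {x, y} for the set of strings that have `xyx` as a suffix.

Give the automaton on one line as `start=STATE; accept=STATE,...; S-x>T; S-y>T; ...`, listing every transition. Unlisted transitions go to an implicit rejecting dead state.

start=q0; accept=q3; q0-x>q1; q0-y>q0; q1-x>q1; q1-y>q2; q2-x>q3; q2-y>q0; q3-x>q1; q3-y>q2

Let each state record the length of the longest suffix of the input read so far that is also a prefix of `xyx`. q1 means the last symbol is `x`; q2 means the last 2 symbols are `xy`; q3 means the last 3 symbols are `xyx`. Accept only at q3, where the string currently ends in `xyx`.
        x   y  
>  q0   q1  q0 
   q1   q1  q2 
   q2   q3  q0 
 * q3   q1  q2 
(> = start, * = accepting)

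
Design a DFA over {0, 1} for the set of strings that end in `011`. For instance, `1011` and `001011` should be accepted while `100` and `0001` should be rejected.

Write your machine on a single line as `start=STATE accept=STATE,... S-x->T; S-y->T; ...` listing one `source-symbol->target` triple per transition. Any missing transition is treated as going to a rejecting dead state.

Remember how much of `011` the current input suffix matches. State A means no match yet; B means the last symbol is `0`; C means the last 2 symbols are `01`; D means the last 3 symbols are `011`. Only D accepts. On a mismatch, fall back to the longest proper suffix that is still a prefix of `011`.
       0  1 
>  A   B  A 
   B   B  C 
   C   B  D 
 * D   B  A 
(> = start, * = accepting)

start=A; accept=D; A-0->B; A-1->A; B-0->B; B-1->C; C-0->B; C-1->D; D-0->B; D-1->A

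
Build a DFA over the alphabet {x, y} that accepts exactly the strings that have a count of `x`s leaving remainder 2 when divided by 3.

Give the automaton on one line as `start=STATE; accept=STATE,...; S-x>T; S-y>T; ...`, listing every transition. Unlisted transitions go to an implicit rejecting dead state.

Keep the running count of `x`s modulo 3: each `x` advances along the cycle q0 → q1 → q2 → q0 while other symbols loop. Accept at q2.
3 states suffice.
        x   y  
>  q0   q1  q0 
   q1   q2  q1 
 * q2   q0  q2 
(> = start, * = accepting)

start=q0; accept=q2; q0-x>q1; q0-y>q0; q1-x>q2; q1-y>q1; q2-x>q0; q2-y>q2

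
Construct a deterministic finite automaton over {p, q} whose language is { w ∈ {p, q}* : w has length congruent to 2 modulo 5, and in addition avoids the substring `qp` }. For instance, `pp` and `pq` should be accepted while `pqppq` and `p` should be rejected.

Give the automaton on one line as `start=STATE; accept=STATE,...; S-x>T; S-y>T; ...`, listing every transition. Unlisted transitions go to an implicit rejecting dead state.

Build one automaton per condition and run them in lockstep. One (5 states) tracks the input length modulo 5; the other (3 states) tracks partial matches of the forbidden pattern `qp`. Each combined state is a pair, one component from each; accept when both components accept.
          p    q  
>  s0     s1   s2 
   s1     s3   s4 
   s2     s5   s4 
 * s3     s6   s7 
 * s4     s8   s7 
   s5     s8   s8 
   s6     s9  s10 
   s7    s11  s10 
   s8    s11  s11 
   s9     s0  s12 
   s10   s13  s12 
   s11   s13  s13 
   s12   s14   s2 
   s13   s14  s14 
   s14    s5   s5 
(> = start, * = accepting)

start=s0; accept=s3,s4; s0-p>s1; s0-q>s2; s1-p>s3; s1-q>s4; s2-p>s5; s2-q>s4; s3-p>s6; s3-q>s7; s4-p>s8; s4-q>s7; s5-p>s8; s5-q>s8; s6-p>s9; s6-q>s10; s7-p>s11; s7-q>s10; s8-p>s11; s8-q>s11; s9-p>s0; s9-q>s12; s10-p>s13; s10-q>s12; s11-p>s13; s11-q>s13; s12-p>s14; s12-q>s2; s13-p>s14; s13-q>s14; s14-p>s5; s14-q>s5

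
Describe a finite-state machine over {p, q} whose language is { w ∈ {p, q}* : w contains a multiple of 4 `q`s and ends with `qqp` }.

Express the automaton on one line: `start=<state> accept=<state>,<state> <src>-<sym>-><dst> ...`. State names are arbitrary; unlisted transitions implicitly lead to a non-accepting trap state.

Handle the two conditions separately and then intersect. The first has 4 states tracking the count of `q`s modulo 4; the second has 4 states tracking how much of the suffix `qqp` has currently been matched. A product state is a pair (one from each), accepting exactly when both do.
          p    q  
>  s0     s0   s1 
   s1     s2   s3 
   s2     s2   s4 
   s3     s5   s6 
   s4     s7   s6 
   s5     s7   s8 
   s6     s9  s10 
   s7     s7   s8 
   s8    s11  s10 
   s9    s11  s12 
   s10   s13  s14 
   s11   s11  s12 
   s12    s0  s14 
 * s13    s0   s1 
   s14   s15   s3 
   s15    s2   s4 
(> = start, * = accepting)

start=s0 accept=s13 s0-p->s0 s0-q->s1 s1-p->s2 s1-q->s3 s2-p->s2 s2-q->s4 s3-p->s5 s3-q->s6 s4-p->s7 s4-q->s6 s5-p->s7 s5-q->s8 s6-p->s9 s6-q->s10 s7-p->s7 s7-q->s8 s8-p->s11 s8-q->s10 s9-p->s11 s9-q->s12 s10-p->s13 s10-q->s14 s11-p->s11 s11-q->s12 s12-p->s0 s12-q->s14 s13-p->s0 s13-q->s1 s14-p->s15 s14-q->s3 s15-p->s2 s15-q->s4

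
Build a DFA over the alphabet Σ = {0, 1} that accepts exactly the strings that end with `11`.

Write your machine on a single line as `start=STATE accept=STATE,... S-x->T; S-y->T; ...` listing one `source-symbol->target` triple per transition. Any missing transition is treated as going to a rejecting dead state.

start=s0; accept=s2; s0-0->s0; s0-1->s1; s1-0->s0; s1-1->s2; s2-0->s0; s2-1->s2

Let each state record the length of the longest suffix of the input read so far that is also a prefix of `11`. s1 means the last symbol is `1`; s2 means the last 2 symbols are `11`. Accept only at s2, where the string currently ends in `11`.
        0   1  
>  s0   s0  s1 
   s1   s0  s2 
 * s2   s0  s2 
(> = start, * = accepting)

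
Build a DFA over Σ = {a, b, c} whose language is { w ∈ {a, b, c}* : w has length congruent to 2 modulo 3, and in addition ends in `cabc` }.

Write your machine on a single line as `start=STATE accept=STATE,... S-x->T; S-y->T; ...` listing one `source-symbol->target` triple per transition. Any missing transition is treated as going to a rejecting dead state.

Handle the two conditions separately and then intersect. One (3 states) tracks the input length modulo 3; the other (5 states) tracks how much of the suffix `cabc` has currently been matched. Each combined state is a pair, one component from each; accept when both components accept.
A 15-state machine:
          a    b    c  
>  q0     q1   q1   q2 
   q1     q3   q3   q4 
   q2     q5   q3   q4 
   q3     q0   q0   q6 
   q4     q7   q0   q6 
   q5     q0   q8   q6 
   q6     q9   q1   q2 
   q7     q1  q10   q2 
   q8     q1   q1  q11 
   q9     q3  q12   q4 
   q10    q3   q3  q13 
   q11    q5   q3   q4 
   q12    q0   q0  q14 
 * q13    q7   q0   q6 
   q14    q9   q1   q2 
(> = start, * = accepting)

start=q0; accept=q13; q0-a->q1; q0-b->q1; q0-c->q2; q1-a->q3; q1-b->q3; q1-c->q4; q2-a->q5; q2-b->q3; q2-c->q4; q3-a->q0; q3-b->q0; q3-c->q6; q4-a->q7; q4-b->q0; q4-c->q6; q5-a->q0; q5-b->q8; q5-c->q6; q6-a->q9; q6-b->q1; q6-c->q2; q7-a->q1; q7-b->q10; q7-c->q2; q8-a->q1; q8-b->q1; q8-c->q11; q9-a->q3; q9-b->q12; q9-c->q4; q10-a->q3; q10-b->q3; q10-c->q13; q11-a->q5; q11-b->q3; q11-c->q4; q12-a->q0; q12-b->q0; q12-c->q14; q13-a->q7; q13-b->q0; q13-c->q6; q14-a->q9; q14-b->q1; q14-c->q2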